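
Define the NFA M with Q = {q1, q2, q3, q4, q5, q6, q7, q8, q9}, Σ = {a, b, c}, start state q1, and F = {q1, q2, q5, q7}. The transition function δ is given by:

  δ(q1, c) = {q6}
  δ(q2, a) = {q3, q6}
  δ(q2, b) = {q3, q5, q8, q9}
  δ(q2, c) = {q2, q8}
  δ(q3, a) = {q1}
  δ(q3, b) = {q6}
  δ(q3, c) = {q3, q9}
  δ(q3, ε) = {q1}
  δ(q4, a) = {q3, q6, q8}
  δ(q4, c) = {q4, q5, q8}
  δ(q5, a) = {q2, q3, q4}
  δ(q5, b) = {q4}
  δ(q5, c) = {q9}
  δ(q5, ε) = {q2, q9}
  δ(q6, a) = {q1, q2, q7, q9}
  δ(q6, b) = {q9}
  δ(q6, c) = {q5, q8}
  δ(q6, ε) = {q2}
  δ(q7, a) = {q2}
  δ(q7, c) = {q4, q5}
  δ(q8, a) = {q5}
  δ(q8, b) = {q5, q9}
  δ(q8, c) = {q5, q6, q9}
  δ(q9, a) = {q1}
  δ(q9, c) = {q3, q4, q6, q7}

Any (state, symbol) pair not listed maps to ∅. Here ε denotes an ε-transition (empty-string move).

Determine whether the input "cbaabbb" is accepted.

Yes

Start in {q1}.
Read 'c': {q1} → {q2, q6}.
Read 'b': {q2, q6} → {q1, q2, q3, q5, q8, q9}.
Read 'a': {q1, q2, q3, q5, q8, q9} → {q1, q2, q3, q4, q5, q6, q9}.
Read 'a': {q1, q2, q3, q4, q5, q6, q9} → {q1, q2, q3, q4, q6, q7, q8, q9}.
Read 'b': {q1, q2, q3, q4, q6, q7, q8, q9} → {q1, q2, q3, q5, q6, q8, q9}.
Read 'b': {q1, q2, q3, q5, q6, q8, q9} → {q1, q2, q3, q4, q5, q6, q8, q9}.
Read 'b': {q1, q2, q3, q4, q5, q6, q8, q9} → {q1, q2, q3, q4, q5, q6, q8, q9}.
The final set {q1, q2, q3, q4, q5, q6, q8, q9} contains the accepting states q1, q2, q5.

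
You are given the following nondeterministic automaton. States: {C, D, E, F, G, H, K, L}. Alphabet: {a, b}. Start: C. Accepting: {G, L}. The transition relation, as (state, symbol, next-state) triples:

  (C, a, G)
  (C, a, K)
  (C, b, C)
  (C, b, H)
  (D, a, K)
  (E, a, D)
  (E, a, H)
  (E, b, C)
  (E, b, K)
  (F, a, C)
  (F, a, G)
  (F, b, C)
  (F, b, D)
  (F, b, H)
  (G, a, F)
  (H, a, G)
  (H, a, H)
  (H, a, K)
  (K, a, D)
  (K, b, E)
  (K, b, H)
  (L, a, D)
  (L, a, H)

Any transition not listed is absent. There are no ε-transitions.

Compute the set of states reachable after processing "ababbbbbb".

Start in {C}.
Read 'a': C→{G, K}; now {G, K}.
Read 'b': G→∅, K→{E, H}; now {E, H}.
Read 'a': E→{D, H}, H→{G, H, K}; now {D, G, H, K}.
Read 'b': D→∅, G→∅, H→∅, K→{E, H}; now {E, H}.
Read 'b': E→{C, K}, H→∅; now {C, K}.
Read 'b': C→{C, H}, K→{E, H}; now {C, E, H}.
Read 'b': C→{C, H}, E→{C, K}, H→∅; now {C, H, K}.
Read 'b': C→{C, H}, H→∅, K→{E, H}; now {C, E, H}.
Read 'b': C→{C, H}, E→{C, K}, H→∅; now {C, H, K}.

{C, H, K}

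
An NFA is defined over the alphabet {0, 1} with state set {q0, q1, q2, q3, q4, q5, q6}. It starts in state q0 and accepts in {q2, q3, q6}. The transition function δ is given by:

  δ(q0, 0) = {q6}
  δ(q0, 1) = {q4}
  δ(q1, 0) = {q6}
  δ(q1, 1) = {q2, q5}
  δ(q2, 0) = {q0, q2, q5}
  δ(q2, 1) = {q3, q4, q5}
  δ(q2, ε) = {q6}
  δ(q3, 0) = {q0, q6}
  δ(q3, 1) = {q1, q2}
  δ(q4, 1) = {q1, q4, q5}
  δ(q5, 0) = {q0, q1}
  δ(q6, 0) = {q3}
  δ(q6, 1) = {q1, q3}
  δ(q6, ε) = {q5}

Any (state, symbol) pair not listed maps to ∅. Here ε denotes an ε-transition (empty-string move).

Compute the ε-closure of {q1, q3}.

{q1, q3}

Begin with {q1, q3}.
No ε-moves leave this set, so the closure equals the set itself.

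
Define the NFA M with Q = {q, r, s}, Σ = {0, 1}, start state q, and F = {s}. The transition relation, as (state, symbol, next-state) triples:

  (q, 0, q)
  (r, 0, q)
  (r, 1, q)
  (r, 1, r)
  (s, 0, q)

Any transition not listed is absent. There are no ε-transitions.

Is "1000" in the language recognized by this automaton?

No

Start in {q}.
Read '1': {q} → ∅.
The set is empty and remains empty for the remaining 3 symbols.
The final set ∅ contains no accepting state.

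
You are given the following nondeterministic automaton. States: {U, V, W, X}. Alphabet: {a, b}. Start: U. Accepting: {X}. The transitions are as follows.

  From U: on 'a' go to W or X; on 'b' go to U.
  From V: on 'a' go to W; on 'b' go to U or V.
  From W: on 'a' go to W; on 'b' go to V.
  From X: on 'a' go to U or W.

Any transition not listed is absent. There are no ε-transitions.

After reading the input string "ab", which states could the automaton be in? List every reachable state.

Start in {U}.
Read 'a': U→{W, X}; now {W, X}.
Read 'b': W→{V}, X→∅; now {V}.

{V}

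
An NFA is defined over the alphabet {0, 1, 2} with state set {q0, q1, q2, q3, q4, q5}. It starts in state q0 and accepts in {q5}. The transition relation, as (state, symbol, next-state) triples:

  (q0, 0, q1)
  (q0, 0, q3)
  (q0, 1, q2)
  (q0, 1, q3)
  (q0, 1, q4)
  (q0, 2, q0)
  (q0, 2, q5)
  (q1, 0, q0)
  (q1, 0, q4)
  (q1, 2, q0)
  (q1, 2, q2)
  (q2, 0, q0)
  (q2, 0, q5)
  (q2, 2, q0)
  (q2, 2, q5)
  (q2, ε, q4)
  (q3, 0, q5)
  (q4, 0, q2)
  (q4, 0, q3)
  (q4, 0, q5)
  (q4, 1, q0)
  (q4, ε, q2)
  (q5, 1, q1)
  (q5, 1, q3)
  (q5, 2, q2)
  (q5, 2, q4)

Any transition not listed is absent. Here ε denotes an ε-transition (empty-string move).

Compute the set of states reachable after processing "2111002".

{q0, q2, q4, q5}

Start in {q0}.
Read '2': q0→{q0, q5}; now {q0, q5}.
Read '1': q0→{q2, q3, q4}, q5→{q1, q3}; now {q1, q2, q3, q4}.
Read '1': q1→∅, q2→∅, q3→∅, q4→{q0}; now {q0}.
Read '1': q0→{q2, q3, q4}; now {q2, q3, q4}.
Read '0': q2→{q0, q5}, q3→{q5}, q4→{q2, q3, q5}; union {q0, q2, q3, q5}; ε-closure = {q0, q2, q3, q4, q5}.
Read '0': q0→{q1, q3}, q2→{q0, q5}, q3→{q5}, q4→{q2, q3, q5}, q5→∅; union {q0, q1, q2, q3, q5}; ε-closure = {q0, q1, q2, q3, q4, q5}.
Read '2': q0→{q0, q5}, q1→{q0, q2}, q2→{q0, q5}, q3→∅, q4→∅, q5→{q2, q4}; now {q0, q2, q4, q5}.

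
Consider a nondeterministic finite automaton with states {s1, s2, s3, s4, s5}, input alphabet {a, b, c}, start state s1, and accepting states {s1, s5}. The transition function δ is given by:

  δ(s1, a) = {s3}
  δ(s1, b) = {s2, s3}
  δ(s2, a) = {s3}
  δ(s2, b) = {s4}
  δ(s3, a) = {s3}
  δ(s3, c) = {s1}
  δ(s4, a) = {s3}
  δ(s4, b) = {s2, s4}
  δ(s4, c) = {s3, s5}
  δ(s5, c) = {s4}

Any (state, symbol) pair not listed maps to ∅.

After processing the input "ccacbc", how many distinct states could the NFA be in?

0

Start in {s1}.
Read 'c': {s1} → ∅.
The set is empty and remains empty for the remaining 5 symbols.
That set has 0 states.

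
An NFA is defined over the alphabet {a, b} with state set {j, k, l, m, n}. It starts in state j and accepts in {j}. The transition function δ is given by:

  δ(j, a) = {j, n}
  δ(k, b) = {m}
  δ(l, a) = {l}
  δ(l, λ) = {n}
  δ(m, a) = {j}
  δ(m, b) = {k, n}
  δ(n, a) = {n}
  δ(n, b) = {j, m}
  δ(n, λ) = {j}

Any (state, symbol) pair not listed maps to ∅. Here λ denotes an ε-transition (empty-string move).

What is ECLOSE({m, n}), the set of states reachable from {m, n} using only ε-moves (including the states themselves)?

Begin with {m, n}.
ε-move n → j; add j.

{j, m, n}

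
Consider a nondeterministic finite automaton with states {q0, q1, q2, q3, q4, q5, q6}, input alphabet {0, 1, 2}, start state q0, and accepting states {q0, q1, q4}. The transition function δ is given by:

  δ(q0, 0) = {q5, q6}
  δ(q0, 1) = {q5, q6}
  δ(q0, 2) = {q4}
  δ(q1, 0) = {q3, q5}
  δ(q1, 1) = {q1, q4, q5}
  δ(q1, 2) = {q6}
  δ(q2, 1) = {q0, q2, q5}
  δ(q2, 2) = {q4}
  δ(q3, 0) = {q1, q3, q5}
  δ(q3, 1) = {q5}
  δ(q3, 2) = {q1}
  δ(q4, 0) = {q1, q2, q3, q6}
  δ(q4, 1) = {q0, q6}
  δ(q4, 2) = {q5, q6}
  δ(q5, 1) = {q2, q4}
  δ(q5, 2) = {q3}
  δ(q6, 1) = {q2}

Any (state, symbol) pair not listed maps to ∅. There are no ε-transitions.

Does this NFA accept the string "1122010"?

Start in {q0}.
Read '1': q0→{q5, q6}; now {q5, q6}.
Read '1': q5→{q2, q4}, q6→{q2}; now {q2, q4}.
Read '2': q2→{q4}, q4→{q5, q6}; now {q4, q5, q6}.
Read '2': q4→{q5, q6}, q5→{q3}, q6→∅; now {q3, q5, q6}.
Read '0': q3→{q1, q3, q5}, q5→∅, q6→∅; now {q1, q3, q5}.
Read '1': q1→{q1, q4, q5}, q3→{q5}, q5→{q2, q4}; now {q1, q2, q4, q5}.
Read '0': q1→{q3, q5}, q2→∅, q4→{q1, q2, q3, q6}, q5→∅; now {q1, q2, q3, q5, q6}.
The final set {q1, q2, q3, q5, q6} contains the accepting state q1.

Yes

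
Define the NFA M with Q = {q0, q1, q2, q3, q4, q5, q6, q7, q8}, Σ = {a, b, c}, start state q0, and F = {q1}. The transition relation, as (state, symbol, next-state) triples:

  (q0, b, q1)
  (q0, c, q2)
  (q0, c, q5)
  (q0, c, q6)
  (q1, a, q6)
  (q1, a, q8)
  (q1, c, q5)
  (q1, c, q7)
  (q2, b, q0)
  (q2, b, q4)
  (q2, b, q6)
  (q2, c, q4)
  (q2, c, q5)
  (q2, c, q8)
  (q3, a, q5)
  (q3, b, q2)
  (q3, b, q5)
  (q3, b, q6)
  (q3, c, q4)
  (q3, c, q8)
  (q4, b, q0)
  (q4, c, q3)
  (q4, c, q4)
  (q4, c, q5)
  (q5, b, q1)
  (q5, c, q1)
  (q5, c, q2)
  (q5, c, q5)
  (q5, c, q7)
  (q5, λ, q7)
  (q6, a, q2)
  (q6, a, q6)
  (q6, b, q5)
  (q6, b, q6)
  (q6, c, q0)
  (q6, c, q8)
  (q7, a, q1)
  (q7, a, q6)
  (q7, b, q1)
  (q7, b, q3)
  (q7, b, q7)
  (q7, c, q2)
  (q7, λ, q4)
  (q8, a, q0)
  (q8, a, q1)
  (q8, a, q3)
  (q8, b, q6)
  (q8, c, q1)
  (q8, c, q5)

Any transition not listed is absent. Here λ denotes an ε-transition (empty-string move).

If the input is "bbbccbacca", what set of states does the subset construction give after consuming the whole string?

∅

Start in {q0}.
Read 'b': q0→{q1}; now {q1}.
Read 'b': q1→∅; now ∅.
The set is empty and remains empty for the remaining 8 symbols.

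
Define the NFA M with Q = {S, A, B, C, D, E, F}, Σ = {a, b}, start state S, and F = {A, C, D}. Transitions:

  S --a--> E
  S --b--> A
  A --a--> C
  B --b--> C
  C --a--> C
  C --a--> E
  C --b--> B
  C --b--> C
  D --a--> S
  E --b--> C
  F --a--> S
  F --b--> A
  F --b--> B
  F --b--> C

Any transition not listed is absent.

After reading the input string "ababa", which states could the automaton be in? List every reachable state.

{C, E}

Start in {S}.
Read 'a': S→{E}; now {E}.
Read 'b': E→{C}; now {C}.
Read 'a': C→{C, E}; now {C, E}.
Read 'b': C→{B, C}, E→{C}; now {B, C}.
Read 'a': B→∅, C→{C, E}; now {C, E}.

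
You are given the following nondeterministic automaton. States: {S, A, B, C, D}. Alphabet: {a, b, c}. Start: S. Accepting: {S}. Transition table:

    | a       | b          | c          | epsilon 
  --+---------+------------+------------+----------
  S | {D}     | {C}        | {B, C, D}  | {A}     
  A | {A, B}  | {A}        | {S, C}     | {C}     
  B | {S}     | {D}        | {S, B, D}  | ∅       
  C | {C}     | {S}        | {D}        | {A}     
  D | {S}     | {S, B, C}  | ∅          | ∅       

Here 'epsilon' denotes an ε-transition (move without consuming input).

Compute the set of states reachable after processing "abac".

Start: ε-closure({S}) = {S, A, C}.
Read 'a': S→{D}, A→{A, B}, C→{C}; now {A, B, C, D}.
Read 'b': A→{A}, B→{D}, C→{S}, D→{S, B, C}; now {S, A, B, C, D}.
Read 'a': S→{D}, A→{A, B}, B→{S}, C→{C}, D→{S}; now {S, A, B, C, D}.
Read 'c': S→{B, C, D}, A→{S, C}, B→{S, B, D}, C→{D}, D→∅; union {S, B, C, D}; ε-closure = {S, A, B, C, D}.

{S, A, B, C, D}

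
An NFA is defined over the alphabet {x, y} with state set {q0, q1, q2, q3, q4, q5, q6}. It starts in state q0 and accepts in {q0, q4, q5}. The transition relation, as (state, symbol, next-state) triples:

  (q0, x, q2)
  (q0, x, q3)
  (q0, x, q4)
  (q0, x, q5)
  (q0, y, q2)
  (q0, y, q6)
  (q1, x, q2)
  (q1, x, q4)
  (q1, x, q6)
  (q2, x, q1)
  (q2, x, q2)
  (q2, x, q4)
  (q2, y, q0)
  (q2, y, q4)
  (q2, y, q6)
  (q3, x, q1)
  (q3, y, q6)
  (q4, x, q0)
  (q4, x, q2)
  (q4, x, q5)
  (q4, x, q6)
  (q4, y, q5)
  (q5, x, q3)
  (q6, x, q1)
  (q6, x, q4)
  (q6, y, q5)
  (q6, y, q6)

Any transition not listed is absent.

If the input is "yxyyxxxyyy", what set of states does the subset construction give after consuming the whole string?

Start in {q0}.
Read 'y': {q0} → {q2, q6}.
Read 'x': {q2, q6} → {q1, q2, q4}.
Read 'y': {q1, q2, q4} → {q0, q4, q5, q6}.
Read 'y': {q0, q4, q5, q6} → {q2, q5, q6}.
Read 'x': {q2, q5, q6} → {q1, q2, q3, q4}.
Read 'x': {q1, q2, q3, q4} → {q0, q1, q2, q4, q5, q6}.
Read 'x': {q0, q1, q2, q4, q5, q6} → {q0, q1, q2, q3, q4, q5, q6}.
Read 'y': {q0, q1, q2, q3, q4, q5, q6} → {q0, q2, q4, q5, q6}.
Read 'y': {q0, q2, q4, q5, q6} → {q0, q2, q4, q5, q6}.
Read 'y': {q0, q2, q4, q5, q6} → {q0, q2, q4, q5, q6}.

{q0, q2, q4, q5, q6}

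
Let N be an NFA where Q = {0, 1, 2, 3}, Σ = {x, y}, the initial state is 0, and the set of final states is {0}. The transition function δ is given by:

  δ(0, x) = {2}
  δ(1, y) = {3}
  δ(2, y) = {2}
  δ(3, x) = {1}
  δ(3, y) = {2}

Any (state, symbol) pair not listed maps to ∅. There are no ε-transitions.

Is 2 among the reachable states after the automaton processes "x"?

Yes

Start in {0}.
Read 'x': {0} → {2}.
State 2 is in {2}.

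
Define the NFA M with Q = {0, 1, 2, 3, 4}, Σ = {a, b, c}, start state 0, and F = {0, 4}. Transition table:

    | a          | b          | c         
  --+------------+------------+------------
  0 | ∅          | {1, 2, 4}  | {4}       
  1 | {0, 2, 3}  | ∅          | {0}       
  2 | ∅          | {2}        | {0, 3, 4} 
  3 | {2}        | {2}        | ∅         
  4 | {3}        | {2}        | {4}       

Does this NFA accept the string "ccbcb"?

Start in {0}.
Read 'c': 0→{4}; now {4}.
Read 'c': 4→{4}; now {4}.
Read 'b': 4→{2}; now {2}.
Read 'c': 2→{0, 3, 4}; now {0, 3, 4}.
Read 'b': 0→{1, 2, 4}, 3→{2}, 4→{2}; now {1, 2, 4}.
The final set {1, 2, 4} contains the accepting state 4.

Yes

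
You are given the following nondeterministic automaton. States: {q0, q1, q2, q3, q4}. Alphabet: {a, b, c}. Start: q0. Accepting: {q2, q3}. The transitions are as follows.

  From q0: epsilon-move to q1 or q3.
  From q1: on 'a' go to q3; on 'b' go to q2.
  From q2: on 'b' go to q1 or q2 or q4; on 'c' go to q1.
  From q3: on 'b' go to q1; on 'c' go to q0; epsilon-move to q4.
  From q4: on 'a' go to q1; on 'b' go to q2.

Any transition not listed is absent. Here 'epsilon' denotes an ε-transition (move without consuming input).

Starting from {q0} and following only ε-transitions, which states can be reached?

{q0, q1, q3, q4}

Begin with {q0}.
ε-move q0 → q1; add q1.
ε-move q0 → q3; add q3.
ε-move q3 → q4; add q4.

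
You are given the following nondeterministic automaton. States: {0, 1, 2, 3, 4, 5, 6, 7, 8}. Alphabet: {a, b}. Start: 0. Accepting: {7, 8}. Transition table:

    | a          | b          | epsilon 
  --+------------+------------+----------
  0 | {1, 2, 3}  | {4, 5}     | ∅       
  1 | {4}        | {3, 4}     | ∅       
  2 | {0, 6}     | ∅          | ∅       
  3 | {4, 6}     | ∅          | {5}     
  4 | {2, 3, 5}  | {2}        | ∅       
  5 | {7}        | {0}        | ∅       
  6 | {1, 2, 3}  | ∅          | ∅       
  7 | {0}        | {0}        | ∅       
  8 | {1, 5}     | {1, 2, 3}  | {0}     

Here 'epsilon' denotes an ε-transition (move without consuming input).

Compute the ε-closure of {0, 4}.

{0, 4}

Begin with {0, 4}.
No ε-moves leave this set, so the closure equals the set itself.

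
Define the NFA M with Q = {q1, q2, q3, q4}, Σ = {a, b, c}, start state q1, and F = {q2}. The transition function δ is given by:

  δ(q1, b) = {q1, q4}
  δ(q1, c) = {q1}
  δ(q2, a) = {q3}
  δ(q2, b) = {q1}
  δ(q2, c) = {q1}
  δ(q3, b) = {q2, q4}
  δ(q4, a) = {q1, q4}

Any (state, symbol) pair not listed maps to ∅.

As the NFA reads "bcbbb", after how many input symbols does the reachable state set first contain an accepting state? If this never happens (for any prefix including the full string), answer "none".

Start in {q1}.
Read 'b': q1→{q1, q4}; now {q1, q4}.
Read 'c': q1→{q1}, q4→∅; now {q1}.
Read 'b': q1→{q1, q4}; now {q1, q4}.
Read 'b': q1→{q1, q4}, q4→∅; now {q1, q4}.
Read 'b': q1→{q1, q4}, q4→∅; now {q1, q4}.
No reachable set along the way intersects F.

none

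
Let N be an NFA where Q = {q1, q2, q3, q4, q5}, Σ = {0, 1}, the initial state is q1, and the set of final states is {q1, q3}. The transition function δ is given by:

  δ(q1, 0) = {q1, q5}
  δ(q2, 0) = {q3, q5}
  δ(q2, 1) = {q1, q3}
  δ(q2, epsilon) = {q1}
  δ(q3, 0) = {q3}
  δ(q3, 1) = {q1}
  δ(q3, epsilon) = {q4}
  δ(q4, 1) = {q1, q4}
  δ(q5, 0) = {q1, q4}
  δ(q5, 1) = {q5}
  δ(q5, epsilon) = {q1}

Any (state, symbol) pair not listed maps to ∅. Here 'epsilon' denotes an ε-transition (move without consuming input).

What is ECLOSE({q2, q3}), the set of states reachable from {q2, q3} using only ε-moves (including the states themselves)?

{q1, q2, q3, q4}

Begin with {q2, q3}.
ε-move q3 → q4; add q4.
ε-move q2 → q1; add q1.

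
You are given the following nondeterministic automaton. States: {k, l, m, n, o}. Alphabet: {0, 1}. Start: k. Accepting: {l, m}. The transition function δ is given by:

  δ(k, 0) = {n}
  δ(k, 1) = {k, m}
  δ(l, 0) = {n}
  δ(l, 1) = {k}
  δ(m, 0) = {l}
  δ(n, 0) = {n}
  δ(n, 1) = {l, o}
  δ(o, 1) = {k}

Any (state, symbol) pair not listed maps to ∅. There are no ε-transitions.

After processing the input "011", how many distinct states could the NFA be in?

1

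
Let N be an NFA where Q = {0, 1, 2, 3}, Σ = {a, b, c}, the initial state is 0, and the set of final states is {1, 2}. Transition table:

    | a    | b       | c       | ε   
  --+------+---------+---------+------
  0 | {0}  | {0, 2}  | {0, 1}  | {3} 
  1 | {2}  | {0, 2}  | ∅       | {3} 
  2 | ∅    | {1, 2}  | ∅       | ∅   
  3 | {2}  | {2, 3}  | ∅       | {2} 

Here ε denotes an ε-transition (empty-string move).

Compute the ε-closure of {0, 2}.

{0, 2, 3}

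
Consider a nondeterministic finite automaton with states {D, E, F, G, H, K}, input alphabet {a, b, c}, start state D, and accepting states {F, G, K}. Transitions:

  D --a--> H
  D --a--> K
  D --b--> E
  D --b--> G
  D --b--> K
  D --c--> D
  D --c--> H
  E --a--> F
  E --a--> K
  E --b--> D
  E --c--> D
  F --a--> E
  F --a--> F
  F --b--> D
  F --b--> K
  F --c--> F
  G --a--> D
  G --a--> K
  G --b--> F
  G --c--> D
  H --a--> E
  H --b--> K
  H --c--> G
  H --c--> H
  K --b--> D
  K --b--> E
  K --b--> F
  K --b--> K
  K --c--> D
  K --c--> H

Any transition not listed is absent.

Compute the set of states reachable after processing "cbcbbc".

Start in {D}.
Read 'c': D→{D, H}; now {D, H}.
Read 'b': D→{E, G, K}, H→{K}; now {E, G, K}.
Read 'c': E→{D}, G→{D}, K→{D, H}; now {D, H}.
Read 'b': D→{E, G, K}, H→{K}; now {E, G, K}.
Read 'b': E→{D}, G→{F}, K→{D, E, F, K}; now {D, E, F, K}.
Read 'c': D→{D, H}, E→{D}, F→{F}, K→{D, H}; now {D, F, H}.

{D, F, H}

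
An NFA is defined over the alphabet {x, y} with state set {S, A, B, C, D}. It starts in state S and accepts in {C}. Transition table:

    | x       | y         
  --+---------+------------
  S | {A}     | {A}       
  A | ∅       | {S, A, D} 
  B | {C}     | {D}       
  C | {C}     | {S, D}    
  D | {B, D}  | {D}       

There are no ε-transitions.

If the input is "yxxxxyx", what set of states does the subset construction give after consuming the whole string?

∅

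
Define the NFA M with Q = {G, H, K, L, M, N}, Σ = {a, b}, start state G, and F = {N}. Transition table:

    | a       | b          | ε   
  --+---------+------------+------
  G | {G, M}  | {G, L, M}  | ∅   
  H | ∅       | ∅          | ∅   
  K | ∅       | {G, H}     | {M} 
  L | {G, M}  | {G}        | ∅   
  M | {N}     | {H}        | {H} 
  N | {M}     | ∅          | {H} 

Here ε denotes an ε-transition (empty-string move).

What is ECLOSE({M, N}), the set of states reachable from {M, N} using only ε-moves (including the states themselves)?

{H, M, N}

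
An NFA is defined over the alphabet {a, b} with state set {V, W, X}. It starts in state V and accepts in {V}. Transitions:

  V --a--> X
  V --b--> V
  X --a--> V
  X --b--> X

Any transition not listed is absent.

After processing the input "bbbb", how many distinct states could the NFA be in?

1

Start in {V}.
Read 'b': V→{V}; now {V}.
Read 'b': V→{V}; now {V}.
Read 'b': V→{V}; now {V}.
Read 'b': V→{V}; now {V}.
That set has 1 state.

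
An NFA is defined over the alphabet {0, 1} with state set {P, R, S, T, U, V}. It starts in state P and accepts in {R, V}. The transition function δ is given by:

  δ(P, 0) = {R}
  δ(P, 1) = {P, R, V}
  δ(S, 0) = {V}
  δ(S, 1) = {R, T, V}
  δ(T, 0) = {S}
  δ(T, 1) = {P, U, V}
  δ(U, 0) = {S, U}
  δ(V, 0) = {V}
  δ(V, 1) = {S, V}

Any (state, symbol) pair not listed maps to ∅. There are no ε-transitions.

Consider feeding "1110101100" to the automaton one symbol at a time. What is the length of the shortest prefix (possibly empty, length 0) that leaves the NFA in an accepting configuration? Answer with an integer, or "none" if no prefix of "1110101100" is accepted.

Start in {P}.
Read '1': {P} → {P, R, V}.
None of the earlier sets intersect F, but {P, R, V} does.

1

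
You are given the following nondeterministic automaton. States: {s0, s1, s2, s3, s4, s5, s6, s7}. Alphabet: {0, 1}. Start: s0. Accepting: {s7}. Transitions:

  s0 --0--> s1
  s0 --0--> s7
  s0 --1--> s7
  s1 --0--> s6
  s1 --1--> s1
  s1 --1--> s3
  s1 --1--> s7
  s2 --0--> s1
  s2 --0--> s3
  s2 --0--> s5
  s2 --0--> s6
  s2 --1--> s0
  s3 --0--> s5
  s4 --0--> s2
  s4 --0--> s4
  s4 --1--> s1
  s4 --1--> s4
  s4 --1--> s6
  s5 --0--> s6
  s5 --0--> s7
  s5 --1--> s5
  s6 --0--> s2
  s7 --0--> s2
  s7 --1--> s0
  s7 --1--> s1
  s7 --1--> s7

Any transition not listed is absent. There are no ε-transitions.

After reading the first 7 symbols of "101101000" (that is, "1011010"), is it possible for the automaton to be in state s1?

Start in {s0}.
Read '1': s0→{s7}; now {s7}.
Read '0': s7→{s2}; now {s2}.
Read '1': s2→{s0}; now {s0}.
Read '1': s0→{s7}; now {s7}.
Read '0': s7→{s2}; now {s2}.
Read '1': s2→{s0}; now {s0}.
Read '0': s0→{s1, s7}; now {s1, s7}.
State s1 is in {s1, s7}.

Yes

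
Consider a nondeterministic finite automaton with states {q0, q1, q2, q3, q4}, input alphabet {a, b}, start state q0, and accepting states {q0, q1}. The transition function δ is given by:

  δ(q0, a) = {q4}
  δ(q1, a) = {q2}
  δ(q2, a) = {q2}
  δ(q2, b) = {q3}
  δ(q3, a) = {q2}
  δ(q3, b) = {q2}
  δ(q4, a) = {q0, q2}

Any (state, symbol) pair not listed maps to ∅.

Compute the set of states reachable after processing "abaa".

∅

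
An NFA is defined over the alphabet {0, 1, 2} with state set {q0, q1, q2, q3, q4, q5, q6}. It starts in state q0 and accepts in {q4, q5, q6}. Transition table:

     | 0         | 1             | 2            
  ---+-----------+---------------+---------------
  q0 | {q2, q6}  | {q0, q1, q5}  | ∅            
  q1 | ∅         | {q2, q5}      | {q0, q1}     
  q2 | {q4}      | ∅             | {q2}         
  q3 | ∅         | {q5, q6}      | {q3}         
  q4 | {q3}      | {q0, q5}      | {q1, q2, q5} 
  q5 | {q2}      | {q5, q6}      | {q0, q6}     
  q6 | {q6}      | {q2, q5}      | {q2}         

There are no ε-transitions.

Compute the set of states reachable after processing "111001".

{q0, q2, q5, q6}

Start in {q0}.
Read '1': q0→{q0, q1, q5}; now {q0, q1, q5}.
Read '1': q0→{q0, q1, q5}, q1→{q2, q5}, q5→{q5, q6}; now {q0, q1, q2, q5, q6}.
Read '1': q0→{q0, q1, q5}, q1→{q2, q5}, q2→∅, q5→{q5, q6}, q6→{q2, q5}; now {q0, q1, q2, q5, q6}.
Read '0': q0→{q2, q6}, q1→∅, q2→{q4}, q5→{q2}, q6→{q6}; now {q2, q4, q6}.
Read '0': q2→{q4}, q4→{q3}, q6→{q6}; now {q3, q4, q6}.
Read '1': q3→{q5, q6}, q4→{q0, q5}, q6→{q2, q5}; now {q0, q2, q5, q6}.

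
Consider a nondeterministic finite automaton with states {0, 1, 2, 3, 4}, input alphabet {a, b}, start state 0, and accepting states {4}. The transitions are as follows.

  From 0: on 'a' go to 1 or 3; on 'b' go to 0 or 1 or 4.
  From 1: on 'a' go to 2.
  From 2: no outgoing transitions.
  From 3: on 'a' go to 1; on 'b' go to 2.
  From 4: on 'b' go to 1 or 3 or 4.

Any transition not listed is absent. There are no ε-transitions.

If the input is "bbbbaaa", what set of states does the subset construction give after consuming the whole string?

Start in {0}.
Read 'b': 0→{0, 1, 4}; now {0, 1, 4}.
Read 'b': 0→{0, 1, 4}, 1→∅, 4→{1, 3, 4}; now {0, 1, 3, 4}.
Read 'b': 0→{0, 1, 4}, 1→∅, 3→{2}, 4→{1, 3, 4}; now {0, 1, 2, 3, 4}.
Read 'b': 0→{0, 1, 4}, 1→∅, 2→∅, 3→{2}, 4→{1, 3, 4}; now {0, 1, 2, 3, 4}.
Read 'a': 0→{1, 3}, 1→{2}, 2→∅, 3→{1}, 4→∅; now {1, 2, 3}.
Read 'a': 1→{2}, 2→∅, 3→{1}; now {1, 2}.
Read 'a': 1→{2}, 2→∅; now {2}.

{2}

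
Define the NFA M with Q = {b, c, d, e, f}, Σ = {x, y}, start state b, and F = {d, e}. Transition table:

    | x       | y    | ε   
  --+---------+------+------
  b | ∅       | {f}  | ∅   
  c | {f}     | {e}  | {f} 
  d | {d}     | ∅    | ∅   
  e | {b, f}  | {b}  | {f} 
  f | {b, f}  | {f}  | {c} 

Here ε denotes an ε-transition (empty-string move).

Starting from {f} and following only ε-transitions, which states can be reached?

{c, f}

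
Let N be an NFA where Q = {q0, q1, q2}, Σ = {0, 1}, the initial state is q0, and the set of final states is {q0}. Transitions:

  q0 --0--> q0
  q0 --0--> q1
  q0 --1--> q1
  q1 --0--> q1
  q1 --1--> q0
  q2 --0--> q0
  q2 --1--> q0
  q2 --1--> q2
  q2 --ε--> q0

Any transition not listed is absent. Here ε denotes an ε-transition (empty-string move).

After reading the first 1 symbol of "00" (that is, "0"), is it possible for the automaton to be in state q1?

Yes

Start in {q0}.
Read '0': q0→{q0, q1}; now {q0, q1}.
State q1 is in {q0, q1}.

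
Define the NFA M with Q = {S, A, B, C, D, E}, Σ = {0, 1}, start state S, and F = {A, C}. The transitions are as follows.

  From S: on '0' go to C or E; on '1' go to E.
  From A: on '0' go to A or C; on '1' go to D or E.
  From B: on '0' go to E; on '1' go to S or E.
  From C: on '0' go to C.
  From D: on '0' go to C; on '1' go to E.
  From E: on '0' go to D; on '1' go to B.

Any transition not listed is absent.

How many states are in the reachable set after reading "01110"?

Start in {S}.
Read '0': S→{C, E}; now {C, E}.
Read '1': C→∅, E→{B}; now {B}.
Read '1': B→{S, E}; now {S, E}.
Read '1': S→{E}, E→{B}; now {B, E}.
Read '0': B→{E}, E→{D}; now {D, E}.
That set has 2 states.

2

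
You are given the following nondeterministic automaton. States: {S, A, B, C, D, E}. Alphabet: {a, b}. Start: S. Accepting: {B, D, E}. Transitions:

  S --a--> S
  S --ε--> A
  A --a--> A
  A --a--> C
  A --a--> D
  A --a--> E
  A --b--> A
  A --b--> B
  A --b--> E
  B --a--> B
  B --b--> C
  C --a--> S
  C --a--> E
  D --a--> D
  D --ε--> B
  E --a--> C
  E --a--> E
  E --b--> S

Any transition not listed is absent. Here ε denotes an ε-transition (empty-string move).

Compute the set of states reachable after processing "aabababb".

Start: ε-closure({S}) = {S, A}.
Read 'a': {S, A} → {S, A, B, C, D, E}.
Read 'a': {S, A, B, C, D, E} → {S, A, B, C, D, E}.
Read 'b': {S, A, B, C, D, E} → {S, A, B, C, E}.
Read 'a': {S, A, B, C, E} → {S, A, B, C, D, E}.
Read 'b': {S, A, B, C, D, E} → {S, A, B, C, E}.
Read 'a': {S, A, B, C, E} → {S, A, B, C, D, E}.
Read 'b': {S, A, B, C, D, E} → {S, A, B, C, E}.
Read 'b': {S, A, B, C, E} → {S, A, B, C, E}.

{S, A, B, C, E}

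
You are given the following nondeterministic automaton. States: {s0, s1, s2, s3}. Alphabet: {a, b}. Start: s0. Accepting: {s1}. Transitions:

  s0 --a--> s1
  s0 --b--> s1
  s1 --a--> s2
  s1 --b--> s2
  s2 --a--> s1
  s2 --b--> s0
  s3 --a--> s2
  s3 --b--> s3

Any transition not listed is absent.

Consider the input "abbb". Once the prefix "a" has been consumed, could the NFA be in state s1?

Start in {s0}.
Read 'a': {s0} → {s1}.
State s1 is in {s1}.

Yes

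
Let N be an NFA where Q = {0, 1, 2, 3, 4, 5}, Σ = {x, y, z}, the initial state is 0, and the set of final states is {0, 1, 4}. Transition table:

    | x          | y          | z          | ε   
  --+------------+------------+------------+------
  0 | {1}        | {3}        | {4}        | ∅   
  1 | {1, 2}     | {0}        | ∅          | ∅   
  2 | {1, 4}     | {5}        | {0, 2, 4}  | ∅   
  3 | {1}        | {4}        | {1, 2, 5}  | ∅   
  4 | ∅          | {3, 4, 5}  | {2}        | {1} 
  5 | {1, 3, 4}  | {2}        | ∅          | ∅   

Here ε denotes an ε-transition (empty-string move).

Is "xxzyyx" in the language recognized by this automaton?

Yes

Start in {0}.
Read 'x': {0} → {1}.
Read 'x': {1} → {1, 2}.
Read 'z': {1, 2} → {0, 1, 2, 4}.
Read 'y': {0, 1, 2, 4} → {0, 1, 3, 4, 5}.
Read 'y': {0, 1, 3, 4, 5} → {0, 1, 2, 3, 4, 5}.
Read 'x': {0, 1, 2, 3, 4, 5} → {1, 2, 3, 4}.
The final set {1, 2, 3, 4} contains the accepting states 1, 4.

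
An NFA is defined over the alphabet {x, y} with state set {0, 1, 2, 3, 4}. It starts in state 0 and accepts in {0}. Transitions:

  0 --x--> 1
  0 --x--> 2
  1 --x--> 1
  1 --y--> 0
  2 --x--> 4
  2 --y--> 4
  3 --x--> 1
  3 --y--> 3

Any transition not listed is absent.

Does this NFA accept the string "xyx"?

No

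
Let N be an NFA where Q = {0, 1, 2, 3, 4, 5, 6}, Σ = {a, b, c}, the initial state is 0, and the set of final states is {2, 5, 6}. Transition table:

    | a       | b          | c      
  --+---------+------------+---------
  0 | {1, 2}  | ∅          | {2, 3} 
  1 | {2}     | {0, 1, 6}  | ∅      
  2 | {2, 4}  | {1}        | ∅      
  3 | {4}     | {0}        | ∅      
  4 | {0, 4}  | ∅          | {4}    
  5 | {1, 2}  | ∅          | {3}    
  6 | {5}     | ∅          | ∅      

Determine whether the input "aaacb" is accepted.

No

Start in {0}.
Read 'a': 0→{1, 2}; now {1, 2}.
Read 'a': 1→{2}, 2→{2, 4}; now {2, 4}.
Read 'a': 2→{2, 4}, 4→{0, 4}; now {0, 2, 4}.
Read 'c': 0→{2, 3}, 2→∅, 4→{4}; now {2, 3, 4}.
Read 'b': 2→{1}, 3→{0}, 4→∅; now {0, 1}.
The final set {0, 1} contains no accepting state.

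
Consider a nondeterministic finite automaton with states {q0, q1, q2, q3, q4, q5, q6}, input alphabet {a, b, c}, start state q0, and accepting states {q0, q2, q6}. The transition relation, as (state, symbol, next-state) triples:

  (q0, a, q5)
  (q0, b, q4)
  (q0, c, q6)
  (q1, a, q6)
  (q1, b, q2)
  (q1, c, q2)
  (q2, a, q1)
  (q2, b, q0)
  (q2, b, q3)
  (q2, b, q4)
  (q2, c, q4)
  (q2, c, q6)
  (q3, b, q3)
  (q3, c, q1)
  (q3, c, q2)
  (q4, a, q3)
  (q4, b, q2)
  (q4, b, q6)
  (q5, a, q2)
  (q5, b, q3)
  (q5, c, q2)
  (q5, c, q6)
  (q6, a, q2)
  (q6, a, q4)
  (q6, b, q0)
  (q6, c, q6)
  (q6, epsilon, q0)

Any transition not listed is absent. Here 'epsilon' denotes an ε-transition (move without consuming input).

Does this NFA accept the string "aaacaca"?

No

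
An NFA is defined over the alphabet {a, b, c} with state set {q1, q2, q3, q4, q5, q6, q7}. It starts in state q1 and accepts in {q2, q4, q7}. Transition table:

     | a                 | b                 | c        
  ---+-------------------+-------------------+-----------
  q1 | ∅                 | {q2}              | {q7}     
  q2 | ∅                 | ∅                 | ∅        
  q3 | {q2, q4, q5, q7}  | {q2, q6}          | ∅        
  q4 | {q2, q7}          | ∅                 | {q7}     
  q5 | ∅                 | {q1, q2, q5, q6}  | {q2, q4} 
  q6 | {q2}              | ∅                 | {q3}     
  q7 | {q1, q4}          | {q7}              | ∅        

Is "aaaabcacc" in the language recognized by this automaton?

Start in {q1}.
Read 'a': {q1} → ∅.
The set is empty and remains empty for the remaining 8 symbols.
The final set ∅ contains no accepting state.

No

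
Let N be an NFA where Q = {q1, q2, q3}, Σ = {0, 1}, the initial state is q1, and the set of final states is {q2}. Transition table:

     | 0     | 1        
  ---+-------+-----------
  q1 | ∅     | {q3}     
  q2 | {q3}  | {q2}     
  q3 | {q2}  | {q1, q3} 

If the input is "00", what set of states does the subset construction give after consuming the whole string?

∅

Start in {q1}.
Read '0': q1→∅; now ∅.
The set is empty and remains empty for the remaining 1 symbol.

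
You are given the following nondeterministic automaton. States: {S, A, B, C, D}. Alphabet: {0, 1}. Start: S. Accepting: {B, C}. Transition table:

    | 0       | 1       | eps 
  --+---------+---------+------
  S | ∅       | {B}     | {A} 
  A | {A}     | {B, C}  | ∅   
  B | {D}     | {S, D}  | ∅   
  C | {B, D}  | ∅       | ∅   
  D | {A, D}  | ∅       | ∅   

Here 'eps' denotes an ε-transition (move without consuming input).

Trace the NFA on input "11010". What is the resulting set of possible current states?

Start: ε-closure({S}) = {S, A}.
Read '1': {S, A} → {B, C}.
Read '1': {B, C} → {S, A, D}.
Read '0': {S, A, D} → {A, D}.
Read '1': {A, D} → {B, C}.
Read '0': {B, C} → {B, D}.

{B, D}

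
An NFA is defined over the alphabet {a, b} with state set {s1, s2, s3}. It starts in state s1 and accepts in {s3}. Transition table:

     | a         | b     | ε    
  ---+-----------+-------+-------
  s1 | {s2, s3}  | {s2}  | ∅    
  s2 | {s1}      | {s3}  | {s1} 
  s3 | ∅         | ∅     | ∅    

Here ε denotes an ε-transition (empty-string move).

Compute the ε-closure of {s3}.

Begin with {s3}.
No ε-moves leave this set, so the closure equals the set itself.

{s3}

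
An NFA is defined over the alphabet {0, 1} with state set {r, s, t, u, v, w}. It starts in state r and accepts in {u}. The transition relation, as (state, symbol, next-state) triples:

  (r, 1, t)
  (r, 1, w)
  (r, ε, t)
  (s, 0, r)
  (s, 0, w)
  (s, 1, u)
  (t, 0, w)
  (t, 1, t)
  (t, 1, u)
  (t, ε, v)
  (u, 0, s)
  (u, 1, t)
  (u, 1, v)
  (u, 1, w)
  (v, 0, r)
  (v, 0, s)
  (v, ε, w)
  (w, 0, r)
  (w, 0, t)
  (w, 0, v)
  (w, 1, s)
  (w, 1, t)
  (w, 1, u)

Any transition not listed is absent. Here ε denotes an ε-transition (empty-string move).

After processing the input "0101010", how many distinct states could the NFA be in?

Start: ε-closure({r}) = {r, t, v, w}.
Read '0': {r, t, v, w} → {r, s, t, v, w}.
Read '1': {r, s, t, v, w} → {s, t, u, v, w}.
Read '0': {s, t, u, v, w} → {r, s, t, v, w}.
Read '1': {r, s, t, v, w} → {s, t, u, v, w}.
Read '0': {s, t, u, v, w} → {r, s, t, v, w}.
Read '1': {r, s, t, v, w} → {s, t, u, v, w}.
Read '0': {s, t, u, v, w} → {r, s, t, v, w}.
That set has 5 states.

5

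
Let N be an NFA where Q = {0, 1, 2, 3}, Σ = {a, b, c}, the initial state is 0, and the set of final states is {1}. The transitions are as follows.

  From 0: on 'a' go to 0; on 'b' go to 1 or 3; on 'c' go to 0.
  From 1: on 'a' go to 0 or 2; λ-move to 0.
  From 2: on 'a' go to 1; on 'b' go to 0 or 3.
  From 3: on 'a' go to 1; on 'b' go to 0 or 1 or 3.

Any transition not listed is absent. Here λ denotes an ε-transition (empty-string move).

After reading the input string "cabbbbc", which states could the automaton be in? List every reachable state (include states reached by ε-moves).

{0}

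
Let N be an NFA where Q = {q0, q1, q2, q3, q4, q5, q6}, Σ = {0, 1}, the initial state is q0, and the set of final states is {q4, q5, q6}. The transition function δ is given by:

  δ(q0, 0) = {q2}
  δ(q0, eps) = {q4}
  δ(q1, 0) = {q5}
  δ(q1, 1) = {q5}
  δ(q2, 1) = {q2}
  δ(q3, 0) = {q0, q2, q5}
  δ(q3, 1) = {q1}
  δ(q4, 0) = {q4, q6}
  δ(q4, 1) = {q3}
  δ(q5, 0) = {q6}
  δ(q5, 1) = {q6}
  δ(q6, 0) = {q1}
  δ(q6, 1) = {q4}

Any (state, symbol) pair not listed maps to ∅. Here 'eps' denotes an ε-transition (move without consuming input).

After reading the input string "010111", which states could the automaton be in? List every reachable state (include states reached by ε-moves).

{q1, q2, q3, q5}

Start: ε-closure({q0}) = {q0, q4}.
Read '0': q0→{q2}, q4→{q4, q6}; now {q2, q4, q6}.
Read '1': q2→{q2}, q4→{q3}, q6→{q4}; now {q2, q3, q4}.
Read '0': q2→∅, q3→{q0, q2, q5}, q4→{q4, q6}; now {q0, q2, q4, q5, q6}.
Read '1': q0→∅, q2→{q2}, q4→{q3}, q5→{q6}, q6→{q4}; now {q2, q3, q4, q6}.
Read '1': q2→{q2}, q3→{q1}, q4→{q3}, q6→{q4}; now {q1, q2, q3, q4}.
Read '1': q1→{q5}, q2→{q2}, q3→{q1}, q4→{q3}; now {q1, q2, q3, q5}.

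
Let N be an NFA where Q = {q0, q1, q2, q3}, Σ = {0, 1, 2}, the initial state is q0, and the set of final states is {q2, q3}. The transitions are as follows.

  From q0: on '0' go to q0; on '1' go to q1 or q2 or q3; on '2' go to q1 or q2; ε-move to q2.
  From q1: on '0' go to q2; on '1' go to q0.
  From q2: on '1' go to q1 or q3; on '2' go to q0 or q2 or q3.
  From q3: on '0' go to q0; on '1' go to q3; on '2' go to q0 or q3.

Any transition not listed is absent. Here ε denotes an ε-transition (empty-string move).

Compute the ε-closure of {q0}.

Begin with {q0}.
ε-move q0 → q2; add q2.

{q0, q2}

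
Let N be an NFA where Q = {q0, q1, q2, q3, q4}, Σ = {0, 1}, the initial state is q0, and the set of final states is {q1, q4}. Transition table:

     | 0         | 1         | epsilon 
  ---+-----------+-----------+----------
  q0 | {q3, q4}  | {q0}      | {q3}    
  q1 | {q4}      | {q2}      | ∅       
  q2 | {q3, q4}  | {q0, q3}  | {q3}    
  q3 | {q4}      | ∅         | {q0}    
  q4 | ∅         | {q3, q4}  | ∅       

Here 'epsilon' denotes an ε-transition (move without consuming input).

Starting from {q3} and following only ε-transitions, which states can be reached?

Begin with {q3}.
ε-move q3 → q0; add q0.

{q0, q3}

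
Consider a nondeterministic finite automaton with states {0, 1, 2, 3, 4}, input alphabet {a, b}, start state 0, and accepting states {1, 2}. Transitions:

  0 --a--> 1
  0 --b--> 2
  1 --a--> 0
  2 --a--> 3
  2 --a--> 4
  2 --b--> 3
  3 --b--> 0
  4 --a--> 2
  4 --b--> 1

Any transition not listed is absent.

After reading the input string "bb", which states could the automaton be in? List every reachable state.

Start in {0}.
Read 'b': 0→{2}; now {2}.
Read 'b': 2→{3}; now {3}.

{3}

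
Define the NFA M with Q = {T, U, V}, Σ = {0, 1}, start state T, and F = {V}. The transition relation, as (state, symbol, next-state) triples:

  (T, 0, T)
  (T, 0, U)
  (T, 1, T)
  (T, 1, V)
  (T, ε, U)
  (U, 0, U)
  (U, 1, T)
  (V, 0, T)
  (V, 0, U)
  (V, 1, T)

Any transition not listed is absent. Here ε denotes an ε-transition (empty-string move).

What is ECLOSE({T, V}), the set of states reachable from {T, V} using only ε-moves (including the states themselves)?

Begin with {T, V}.
ε-move T → U; add U.

{T, U, V}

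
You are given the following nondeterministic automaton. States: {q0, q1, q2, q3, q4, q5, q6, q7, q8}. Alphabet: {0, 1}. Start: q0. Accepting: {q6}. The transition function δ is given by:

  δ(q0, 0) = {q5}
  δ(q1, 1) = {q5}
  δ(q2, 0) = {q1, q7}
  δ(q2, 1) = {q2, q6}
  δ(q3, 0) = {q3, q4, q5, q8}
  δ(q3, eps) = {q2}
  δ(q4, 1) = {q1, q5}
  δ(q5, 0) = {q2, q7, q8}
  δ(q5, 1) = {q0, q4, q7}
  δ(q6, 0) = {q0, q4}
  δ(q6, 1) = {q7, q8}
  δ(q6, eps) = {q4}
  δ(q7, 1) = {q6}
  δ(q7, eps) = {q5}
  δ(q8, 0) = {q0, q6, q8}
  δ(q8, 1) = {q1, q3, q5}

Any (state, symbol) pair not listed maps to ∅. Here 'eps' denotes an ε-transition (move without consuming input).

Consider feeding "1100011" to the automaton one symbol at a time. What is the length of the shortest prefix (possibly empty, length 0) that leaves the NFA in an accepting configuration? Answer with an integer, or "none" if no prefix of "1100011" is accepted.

none

Start in {q0}.
Read '1': {q0} → ∅.
The set is empty and remains empty for the remaining 6 symbols.
No reachable set along the way intersects F.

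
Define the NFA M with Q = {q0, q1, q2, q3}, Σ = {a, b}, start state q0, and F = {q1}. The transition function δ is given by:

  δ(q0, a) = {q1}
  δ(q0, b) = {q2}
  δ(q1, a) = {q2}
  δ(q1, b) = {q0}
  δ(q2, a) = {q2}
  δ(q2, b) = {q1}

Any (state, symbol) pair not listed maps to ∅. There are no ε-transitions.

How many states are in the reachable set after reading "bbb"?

Start in {q0}.
Read 'b': q0→{q2}; now {q2}.
Read 'b': q2→{q1}; now {q1}.
Read 'b': q1→{q0}; now {q0}.
That set has 1 state.

1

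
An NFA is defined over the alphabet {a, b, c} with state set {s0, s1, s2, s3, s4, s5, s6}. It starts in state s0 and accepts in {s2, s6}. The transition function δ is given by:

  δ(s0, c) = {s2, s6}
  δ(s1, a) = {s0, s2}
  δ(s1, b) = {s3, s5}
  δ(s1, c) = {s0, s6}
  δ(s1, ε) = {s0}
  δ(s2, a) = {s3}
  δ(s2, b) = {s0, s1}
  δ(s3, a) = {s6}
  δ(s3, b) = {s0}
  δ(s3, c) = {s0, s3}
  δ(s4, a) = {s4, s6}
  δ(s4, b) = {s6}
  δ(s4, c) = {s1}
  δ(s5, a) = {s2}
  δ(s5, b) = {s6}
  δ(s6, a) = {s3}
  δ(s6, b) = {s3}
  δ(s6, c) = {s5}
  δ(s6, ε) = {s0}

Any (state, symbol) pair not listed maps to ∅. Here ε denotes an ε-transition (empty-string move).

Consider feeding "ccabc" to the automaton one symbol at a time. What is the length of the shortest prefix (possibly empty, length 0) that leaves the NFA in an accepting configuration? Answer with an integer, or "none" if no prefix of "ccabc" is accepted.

Start in {s0}.
Read 'c': s0→{s2, s6}; union {s2, s6}; ε-closure = {s0, s2, s6}.
None of the earlier sets intersect F, but {s0, s2, s6} does.

1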